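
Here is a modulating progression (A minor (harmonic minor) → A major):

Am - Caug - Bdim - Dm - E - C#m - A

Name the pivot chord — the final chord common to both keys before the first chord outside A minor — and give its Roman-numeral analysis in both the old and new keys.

Chords diatonic to A minor: Am, Bdim, Caug, Dm, E, F, G#dim.
Reading the progression, the first chord not in that set is C#m, so the modulation leaves A minor there.
The chord immediately before C#m is E, which is diatonic to both keys: V in A minor and V in A major.

E — V in A minor, V in A major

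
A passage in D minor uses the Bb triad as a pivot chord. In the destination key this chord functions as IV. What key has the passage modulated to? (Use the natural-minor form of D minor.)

The numeral IV denotes a major triad on scale degree 4. With Bb on degree 4, the tonic of the new key is F.
Degree 4 carries a major triad in major keys, so the destination is F major.
Check: the diatonic triads of F major are F (I), Gm (ii), Am (iii), Bb (IV), C (V), Dm (vi), Edim (vii°) — Bb is indeed IV.

F major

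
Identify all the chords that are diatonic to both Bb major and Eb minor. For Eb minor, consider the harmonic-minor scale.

Triads in Bb major: Bb (I), Cm (ii), Dm (iii), Eb (IV), F (V), Gm (vi), Adim (vii°).
Triads in Eb minor (harmonic minor): Ebm (i), Fdim (ii°), Gbaug (III+), Abm (iv), Bb (V), Cb (VI), Ddim (vii°).
Shared triads with their functions: Bb (I in Bb major, V in Eb minor).

Bb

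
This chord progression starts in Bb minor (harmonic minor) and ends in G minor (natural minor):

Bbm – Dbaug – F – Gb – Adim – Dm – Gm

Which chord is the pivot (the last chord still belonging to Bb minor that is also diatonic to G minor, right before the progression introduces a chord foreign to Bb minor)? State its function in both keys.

Chords diatonic to Bb minor: Bbm, Cdim, Dbaug, Ebm, F, Gb, Adim.
Reading the progression, the first chord not in that set is Dm, so the modulation leaves Bb minor there.
The chord immediately before Dm is Adim, which is diatonic to both keys: vii° in Bb minor and ii° in G minor.

Adim — vii° in Bb minor, ii° in G minor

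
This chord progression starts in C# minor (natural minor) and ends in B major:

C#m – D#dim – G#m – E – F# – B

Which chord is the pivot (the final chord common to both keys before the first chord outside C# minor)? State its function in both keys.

Chords diatonic to C# minor: C#m, D#dim, E, F#m, G#m, A, B.
Reading the progression, the first chord not in that set is F#, so the modulation leaves C# minor there.
The chord immediately before F# is E, which is diatonic to both keys: III in C# minor and IV in B major.

E — III in C# minor, IV in B major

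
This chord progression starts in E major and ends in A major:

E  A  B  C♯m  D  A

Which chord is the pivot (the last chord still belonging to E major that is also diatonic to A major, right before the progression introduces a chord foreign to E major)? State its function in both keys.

C♯m — vi in E major, iii in A major

Chords diatonic to E major: E, F♯m, G♯m, A, B, C♯m, D♯dim.
Reading the progression, the first chord not in that set is D, so the modulation leaves E major there.
The chord immediately before D is C♯m, which is diatonic to both keys: vi in E major and iii in A major.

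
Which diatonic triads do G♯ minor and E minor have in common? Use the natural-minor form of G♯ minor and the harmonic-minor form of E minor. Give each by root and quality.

B

Triads in G♯ minor (natural minor): G♯m (i), A♯dim (ii°), B (III), C♯m (iv), D♯m (v), E (VI), F♯ (VII).
Triads in E minor (harmonic minor): Em (i), F♯dim (ii°), Gaug (III+), Am (iv), B (V), C (VI), D♯dim (vii°).
Shared triads with their functions: B (III in G♯ minor, V in E minor).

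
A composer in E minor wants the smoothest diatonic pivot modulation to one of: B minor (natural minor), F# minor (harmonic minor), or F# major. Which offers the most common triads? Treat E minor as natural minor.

B minor

Triads of E minor (natural minor): E minor (i), F# diminished (ii°), G major (III), A minor (iv), B minor (v), C major (VI), D major (VII).
B minor (natural minor) shares 4: Em, G, Bm, D.
F# minor (harmonic minor) shares 2: Bm, D.
F# major shares 0: none.
The most common triads (4) are shared with B minor.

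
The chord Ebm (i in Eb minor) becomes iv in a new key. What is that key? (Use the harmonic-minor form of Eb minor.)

Bb minor

The numeral iv denotes a minor triad on scale degree 4. With Eb on degree 4, the tonic of the new key is Bb.
Degree 4 carries a minor triad in minor keys, so the destination is Bb minor.
Check: the diatonic triads of Bb minor (natural minor) are Bbm (i), Cdim (ii°), Db (III), Ebm (iv), Fm (v), Gb (VI), Ab (VII) — Ebm is indeed iv.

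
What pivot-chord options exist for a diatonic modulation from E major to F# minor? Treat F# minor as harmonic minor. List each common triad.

F#m

Triads in E major: E (I), F#m (ii), G#m (iii), A (IV), B (V), C#m (vi), D#dim (vii°).
Triads in F# minor (harmonic minor): F#m (i), G#dim (ii°), Aaug (III+), Bm (iv), C# (V), D (VI), E#dim (vii°).
Shared triads with their functions: F#m (ii in E major, i in F# minor).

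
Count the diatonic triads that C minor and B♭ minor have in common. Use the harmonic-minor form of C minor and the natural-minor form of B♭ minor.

Diatonic triads of C minor (harmonic minor): C minor (i), D diminished (ii°), E♭ augmented (III+), F minor (iv), G major (V), A♭ major (VI), B diminished (vii°).
Diatonic triads of B♭ minor (natural minor): B♭ minor (i), C diminished (ii°), D♭ major (III), E♭ minor (iv), F minor (v), G♭ major (VI), A♭ major (VII).
Matching root and quality in both lists: F minor, A♭ major.
That gives 2 common triads.

2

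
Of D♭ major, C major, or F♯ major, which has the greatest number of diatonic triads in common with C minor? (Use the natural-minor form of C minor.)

D♭ major

Triads of C minor (natural minor): Cm (i), Ddim (ii°), E♭ (III), Fm (iv), Gm (v), A♭ (VI), B♭ (VII).
D♭ major shares 2: Fm, A♭.
C major shares 0: none.
F♯ major shares 0: none.
The most common triads (2) are shared with D♭ major.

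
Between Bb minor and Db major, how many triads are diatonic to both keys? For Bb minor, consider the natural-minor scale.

7

Diatonic triads of Bb minor (natural minor): Bb minor (i), C diminished (ii°), Db major (III), Eb minor (iv), F minor (v), Gb major (VI), Ab major (VII).
Diatonic triads of Db major: Db major (I), Eb minor (ii), F minor (iii), Gb major (IV), Ab major (V), Bb minor (vi), C diminished (vii°).
Matching root and quality in both lists: Bb minor, C diminished, Db major, Eb minor, F minor, Gb major, Ab major.
That gives 7 common triads.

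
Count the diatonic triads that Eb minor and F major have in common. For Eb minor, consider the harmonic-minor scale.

Diatonic triads of Eb minor (harmonic minor): Ebm (i), Fdim (ii°), Gbaug (III+), Abm (iv), Bb (V), Cb (VI), Ddim (vii°).
Diatonic triads of F major: F (I), Gm (ii), Am (iii), Bb (IV), C (V), Dm (vi), Edim (vii°).
Matching root and quality in both lists: Bb.
That gives 1 common triad.

1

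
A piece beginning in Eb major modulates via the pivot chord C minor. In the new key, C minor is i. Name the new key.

The numeral i denotes a minor triad on scale degree 1. With C on degree 1, the tonic of the new key is C.
Degree 1 carries a minor triad in minor keys, so the destination is C minor.
Check: the diatonic triads of C minor (natural minor) are Cm (i), Ddim (ii°), Eb (III), Fm (iv), Gm (v), Ab (VI), Bb (VII) — C minor is indeed i.

C minor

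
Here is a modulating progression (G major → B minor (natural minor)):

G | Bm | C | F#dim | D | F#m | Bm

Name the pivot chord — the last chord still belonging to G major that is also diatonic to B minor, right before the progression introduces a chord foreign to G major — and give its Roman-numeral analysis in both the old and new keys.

D — V in G major, III in B minor

Chords diatonic to G major: G, Am, Bm, C, D, Em, F#dim.
Reading the progression, the first chord not in that set is F#m, so the modulation leaves G major there.
The chord immediately before F#m is D, which is diatonic to both keys: V in G major and III in B minor.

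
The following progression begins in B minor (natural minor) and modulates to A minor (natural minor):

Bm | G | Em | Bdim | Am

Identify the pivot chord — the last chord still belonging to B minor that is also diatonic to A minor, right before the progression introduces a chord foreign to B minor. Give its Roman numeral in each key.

Em — iv in B minor, v in A minor

Chords diatonic to B minor: Bm, C#dim, D, Em, F#m, G, A.
Reading the progression, the first chord not in that set is Bdim, so the modulation leaves B minor there.
The chord immediately before Bdim is Em, which is diatonic to both keys: iv in B minor and v in A minor.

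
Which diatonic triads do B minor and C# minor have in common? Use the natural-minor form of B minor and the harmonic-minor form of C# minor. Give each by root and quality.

F#m, A

Triads in B minor (natural minor): B minor (i), C# diminished (ii°), D major (III), E minor (iv), F# minor (v), G major (VI), A major (VII).
Triads in C# minor (harmonic minor): C# minor (i), D# diminished (ii°), E augmented (III+), F# minor (iv), G# major (V), A major (VI), B# diminished (vii°).
Shared triads with their functions: F# minor (v in B minor, iv in C# minor); A major (VII in B minor, VI in C# minor).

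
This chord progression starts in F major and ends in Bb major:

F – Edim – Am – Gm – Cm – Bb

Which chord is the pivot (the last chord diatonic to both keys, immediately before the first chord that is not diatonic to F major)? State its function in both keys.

Chords diatonic to F major: F, Gm, Am, Bb, C, Dm, Edim.
Reading the progression, the first chord not in that set is Cm, so the modulation leaves F major there.
The chord immediately before Cm is Gm, which is diatonic to both keys: ii in F major and vi in Bb major.

Gm — ii in F major, vi in Bb major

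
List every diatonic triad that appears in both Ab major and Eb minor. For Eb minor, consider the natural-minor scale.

Bbm, Db

Triads in Ab major: Ab major (I), Bb minor (ii), C minor (iii), Db major (IV), Eb major (V), F minor (vi), G diminished (vii°).
Triads in Eb minor (natural minor): Eb minor (i), F diminished (ii°), Gb major (III), Ab minor (iv), Bb minor (v), Cb major (VI), Db major (VII).
Shared triads with their functions: Bb minor (ii in Ab major, v in Eb minor); Db major (IV in Ab major, VII in Eb minor).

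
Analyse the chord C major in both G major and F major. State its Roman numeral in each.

The scale of G major is G A B C D E F#; C is degree 4, and the triad built there (C-E-G) is major, so it is IV.
The scale of F major is F G A Bb C D E; C is degree 5, and the triad built there (C-E-G) is major, so it is V.

IV in G major; V in F major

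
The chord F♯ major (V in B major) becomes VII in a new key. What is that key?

The numeral VII denotes a major triad on scale degree 7. With F♯ on degree 7, the tonic of the new key is G♯.
Degree 7 carries a major triad in natural-minor keys, so the destination is G♯ minor.
Check: the diatonic triads of G♯ minor (natural minor) are G♯m (i), A♯dim (ii°), B (III), C♯m (iv), D♯m (v), E (VI), F♯ (VII) — F♯ major is indeed VII.

G♯ minor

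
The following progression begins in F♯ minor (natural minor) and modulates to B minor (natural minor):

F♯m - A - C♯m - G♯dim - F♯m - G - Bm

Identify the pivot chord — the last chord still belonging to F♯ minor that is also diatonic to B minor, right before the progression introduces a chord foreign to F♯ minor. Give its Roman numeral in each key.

Chords diatonic to F♯ minor: F♯m, G♯dim, A, Bm, C♯m, D, E.
Reading the progression, the first chord not in that set is G, so the modulation leaves F♯ minor there.
The chord immediately before G is F♯m, which is diatonic to both keys: i in F♯ minor and v in B minor.

F♯m — i in F♯ minor, v in B minor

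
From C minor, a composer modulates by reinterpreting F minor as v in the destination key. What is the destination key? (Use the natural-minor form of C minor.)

The numeral v denotes a minor triad on scale degree 5. With F on degree 5, the tonic of the new key is Bb.
Degree 5 carries a minor triad in natural-minor keys, so the destination is Bb minor.
Check: the diatonic triads of Bb minor (natural minor) are Bbm (i), Cdim (ii°), Db (III), Ebm (iv), Fm (v), Gb (VI), Ab (VII) — F minor is indeed v.

Bb minor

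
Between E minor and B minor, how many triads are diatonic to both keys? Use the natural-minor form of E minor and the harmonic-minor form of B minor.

Diatonic triads of E minor (natural minor): Em (i), F#dim (ii°), G (III), Am (iv), Bm (v), C (VI), D (VII).
Diatonic triads of B minor (harmonic minor): Bm (i), C#dim (ii°), Daug (III+), Em (iv), F# (V), G (VI), A#dim (vii°).
Matching root and quality in both lists: Em, G, Bm.
That gives 3 common triads.

3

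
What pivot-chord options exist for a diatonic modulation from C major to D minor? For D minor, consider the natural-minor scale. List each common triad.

C, Dm, F, Am

Triads in C major: C major (I), D minor (ii), E minor (iii), F major (IV), G major (V), A minor (vi), B diminished (vii°).
Triads in D minor (natural minor): D minor (i), E diminished (ii°), F major (III), G minor (iv), A minor (v), Bb major (VI), C major (VII).
Shared triads with their functions: C major (I in C major, VII in D minor); D minor (ii in C major, i in D minor); F major (IV in C major, III in D minor); A minor (vi in C major, v in D minor).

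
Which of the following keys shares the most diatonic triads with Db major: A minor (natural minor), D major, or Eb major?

Eb major

Triads of Db major: Db (I), Ebm (ii), Fm (iii), Gb (IV), Ab (V), Bbm (vi), Cdim (vii°).
A minor (natural minor) shares 0: none.
D major shares 0: none.
Eb major shares 2: Fm, Ab.
The most common triads (2) are shared with Eb major.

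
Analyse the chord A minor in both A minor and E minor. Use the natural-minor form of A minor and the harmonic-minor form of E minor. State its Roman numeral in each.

The scale of A minor (natural minor) is A B C D E F G; A is degree 1, and the triad built there (A-C-E) is minor, so it is i.
The scale of E minor (harmonic minor) is E F# G A B C D#; A is degree 4, and the triad built there (A-C-E) is minor, so it is iv.

i in A minor; iv in E minor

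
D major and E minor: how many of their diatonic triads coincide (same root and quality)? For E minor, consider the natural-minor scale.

4

Diatonic triads of D major: D major (I), E minor (ii), F# minor (iii), G major (IV), A major (V), B minor (vi), C# diminished (vii°).
Diatonic triads of E minor (natural minor): E minor (i), F# diminished (ii°), G major (III), A minor (iv), B minor (v), C major (VI), D major (VII).
Matching root and quality in both lists: D major, E minor, G major, B minor.
That gives 4 common triads.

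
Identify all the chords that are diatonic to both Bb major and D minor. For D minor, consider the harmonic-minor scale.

Triads in Bb major: Bb (I), Cm (ii), Dm (iii), Eb (IV), F (V), Gm (vi), Adim (vii°).
Triads in D minor (harmonic minor): Dm (i), Edim (ii°), Faug (III+), Gm (iv), A (V), Bb (VI), C#dim (vii°).
Shared triads with their functions: Bb (I in Bb major, VI in D minor); Dm (iii in Bb major, i in D minor); Gm (vi in Bb major, iv in D minor).

Bb, Dm, Gm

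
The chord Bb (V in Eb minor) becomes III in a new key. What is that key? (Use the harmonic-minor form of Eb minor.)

The numeral III denotes a major triad on scale degree 3. With Bb on degree 3, the tonic of the new key is G.
Degree 3 carries a major triad in natural-minor keys, so the destination is G minor.
Check: the diatonic triads of G minor (natural minor) are Gm (i), Adim (ii°), Bb (III), Cm (iv), Dm (v), Eb (VI), F (VII) — Bb is indeed III.

G minor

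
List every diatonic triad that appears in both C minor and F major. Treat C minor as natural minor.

Triads in C minor (natural minor): Cm (i), Ddim (ii°), Eb (III), Fm (iv), Gm (v), Ab (VI), Bb (VII).
Triads in F major: F (I), Gm (ii), Am (iii), Bb (IV), C (V), Dm (vi), Edim (vii°).
Shared triads with their functions: Gm (v in C minor, ii in F major); Bb (VII in C minor, IV in F major).

Gm, Bb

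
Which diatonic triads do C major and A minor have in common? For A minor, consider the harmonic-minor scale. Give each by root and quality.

Triads in C major: C major (I), D minor (ii), E minor (iii), F major (IV), G major (V), A minor (vi), B diminished (vii°).
Triads in A minor (harmonic minor): A minor (i), B diminished (ii°), C augmented (III+), D minor (iv), E major (V), F major (VI), G# diminished (vii°).
Shared triads with their functions: D minor (ii in C major, iv in A minor); F major (IV in C major, VI in A minor); A minor (vi in C major, i in A minor); B diminished (vii° in C major, ii° in A minor).

Dm, F, Am, Bdim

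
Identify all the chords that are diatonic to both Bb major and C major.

Dm, F

Triads in Bb major: Bb (I), Cm (ii), Dm (iii), Eb (IV), F (V), Gm (vi), Adim (vii°).
Triads in C major: C (I), Dm (ii), Em (iii), F (IV), G (V), Am (vi), Bdim (vii°).
Shared triads with their functions: Dm (iii in Bb major, ii in C major); F (V in Bb major, IV in C major).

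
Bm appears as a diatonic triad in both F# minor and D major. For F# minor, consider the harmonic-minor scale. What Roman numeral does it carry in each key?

iv in F# minor; vi in D major

The scale of F# minor (harmonic minor) is F# G# A B C# D E#; B is degree 4, and the triad built there (B-D-F#) is minor, so it is iv.
The scale of D major is D E F# G A B C#; B is degree 6, and the triad built there (B-D-F#) is minor, so it is vi.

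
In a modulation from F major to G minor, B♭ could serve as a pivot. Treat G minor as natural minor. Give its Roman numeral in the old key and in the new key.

IV in F major; III in G minor

The scale of F major is F G A B♭ C D E; B♭ is degree 4, and the triad built there (B♭-D-F) is major, so it is IV.
The scale of G minor (natural minor) is G A B♭ C D E♭ F; B♭ is degree 3, and the triad built there (B♭-D-F) is major, so it is III.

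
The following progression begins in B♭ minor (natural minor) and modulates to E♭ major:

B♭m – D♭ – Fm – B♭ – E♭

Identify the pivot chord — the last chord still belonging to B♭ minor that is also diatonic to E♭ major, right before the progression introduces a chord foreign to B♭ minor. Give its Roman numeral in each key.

Chords diatonic to B♭ minor: B♭m, Cdim, D♭, E♭m, Fm, G♭, A♭.
Reading the progression, the first chord not in that set is B♭, so the modulation leaves B♭ minor there.
The chord immediately before B♭ is Fm, which is diatonic to both keys: v in B♭ minor and ii in E♭ major.

Fm — v in B♭ minor, ii in E♭ major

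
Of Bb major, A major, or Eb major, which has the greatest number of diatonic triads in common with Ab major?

Eb major

Triads of Ab major: Ab (I), Bbm (ii), Cm (iii), Db (IV), Eb (V), Fm (vi), Gdim (vii°).
Bb major shares 2: Cm, Eb.
A major shares 0: none.
Eb major shares 4: Ab, Cm, Eb, Fm.
The most common triads (4) are shared with Eb major.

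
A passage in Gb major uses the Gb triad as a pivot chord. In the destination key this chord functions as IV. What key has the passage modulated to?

The numeral IV denotes a major triad on scale degree 4. With Gb on degree 4, the tonic of the new key is Db.
Degree 4 carries a major triad in major keys, so the destination is Db major.
Check: the diatonic triads of Db major are Db (I), Ebm (ii), Fm (iii), Gb (IV), Ab (V), Bbm (vi), Cdim (vii°) — Gb is indeed IV.

Db major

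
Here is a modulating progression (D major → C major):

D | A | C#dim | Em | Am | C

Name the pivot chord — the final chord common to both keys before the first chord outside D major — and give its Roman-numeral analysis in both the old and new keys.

Chords diatonic to D major: D, Em, F#m, G, A, Bm, C#dim.
Reading the progression, the first chord not in that set is Am, so the modulation leaves D major there.
The chord immediately before Am is Em, which is diatonic to both keys: ii in D major and iii in C major.

Em — ii in D major, iii in C major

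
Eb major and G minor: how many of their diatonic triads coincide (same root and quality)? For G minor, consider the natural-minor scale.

4

Diatonic triads of Eb major: Eb (I), Fm (ii), Gm (iii), Ab (IV), Bb (V), Cm (vi), Ddim (vii°).
Diatonic triads of G minor (natural minor): Gm (i), Adim (ii°), Bb (III), Cm (iv), Dm (v), Eb (VI), F (VII).
Matching root and quality in both lists: Eb, Gm, Bb, Cm.
That gives 4 common triads.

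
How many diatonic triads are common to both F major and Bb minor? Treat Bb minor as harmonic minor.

Diatonic triads of F major: F major (I), G minor (ii), A minor (iii), Bb major (IV), C major (V), D minor (vi), E diminished (vii°).
Diatonic triads of Bb minor (harmonic minor): Bb minor (i), C diminished (ii°), Db augmented (III+), Eb minor (iv), F major (V), Gb major (VI), A diminished (vii°).
Matching root and quality in both lists: F major.
That gives 1 common triad.

1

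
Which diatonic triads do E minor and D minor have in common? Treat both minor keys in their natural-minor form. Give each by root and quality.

Triads in E minor (natural minor): Em (i), F♯dim (ii°), G (III), Am (iv), Bm (v), C (VI), D (VII).
Triads in D minor (natural minor): Dm (i), Edim (ii°), F (III), Gm (iv), Am (v), B♭ (VI), C (VII).
Shared triads with their functions: Am (iv in E minor, v in D minor); C (VI in E minor, VII in D minor).

Am, C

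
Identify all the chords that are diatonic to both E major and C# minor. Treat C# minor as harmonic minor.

Triads in E major: E (I), F#m (ii), G#m (iii), A (IV), B (V), C#m (vi), D#dim (vii°).
Triads in C# minor (harmonic minor): C#m (i), D#dim (ii°), Eaug (III+), F#m (iv), G# (V), A (VI), B#dim (vii°).
Shared triads with their functions: F#m (ii in E major, iv in C# minor); A (IV in E major, VI in C# minor); C#m (vi in E major, i in C# minor); D#dim (vii° in E major, ii° in C# minor).

F#m, A, C#m, D#dim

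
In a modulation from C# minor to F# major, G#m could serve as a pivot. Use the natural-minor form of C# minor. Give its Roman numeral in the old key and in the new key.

v in C# minor; ii in F# major

The scale of C# minor (natural minor) is C# D# E F# G# A B; G# is degree 5, and the triad built there (G#-B-D#) is minor, so it is v.
The scale of F# major is F# G# A# B C# D# E#; G# is degree 2, and the triad built there (G#-B-D#) is minor, so it is ii.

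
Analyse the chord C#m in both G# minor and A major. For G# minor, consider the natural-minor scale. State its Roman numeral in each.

iv in G# minor; iii in A major

The scale of G# minor (natural minor) is G# A# B C# D# E F#; C# is degree 4, and the triad built there (C#-E-G#) is minor, so it is iv.
The scale of A major is A B C# D E F# G#; C# is degree 3, and the triad built there (C#-E-G#) is minor, so it is iii.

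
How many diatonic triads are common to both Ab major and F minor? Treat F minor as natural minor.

Diatonic triads of Ab major: Ab (I), Bbm (ii), Cm (iii), Db (IV), Eb (V), Fm (vi), Gdim (vii°).
Diatonic triads of F minor (natural minor): Fm (i), Gdim (ii°), Ab (III), Bbm (iv), Cm (v), Db (VI), Eb (VII).
Matching root and quality in both lists: Ab, Bbm, Cm, Db, Eb, Fm, Gdim.
That gives 7 common triads.

7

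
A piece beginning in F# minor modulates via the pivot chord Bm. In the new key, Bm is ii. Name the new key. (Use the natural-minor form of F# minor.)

The numeral ii denotes a minor triad on scale degree 2. With B on degree 2, the tonic of the new key is A.
Degree 2 carries a minor triad in major keys, so the destination is A major.
Check: the diatonic triads of A major are A (I), Bm (ii), C#m (iii), D (IV), E (V), F#m (vi), G#dim (vii°) — Bm is indeed ii.

A major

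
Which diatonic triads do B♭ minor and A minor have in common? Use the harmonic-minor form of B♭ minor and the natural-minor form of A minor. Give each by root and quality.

F

Triads in B♭ minor (harmonic minor): B♭m (i), Cdim (ii°), D♭aug (III+), E♭m (iv), F (V), G♭ (VI), Adim (vii°).
Triads in A minor (natural minor): Am (i), Bdim (ii°), C (III), Dm (iv), Em (v), F (VI), G (VII).
Shared triads with their functions: F (V in B♭ minor, VI in A minor).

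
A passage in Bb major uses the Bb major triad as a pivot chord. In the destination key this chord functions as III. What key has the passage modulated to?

The numeral III denotes a major triad on scale degree 3. With Bb on degree 3, the tonic of the new key is G.
Degree 3 carries a major triad in natural-minor keys, so the destination is G minor.
Check: the diatonic triads of G minor (natural minor) are Gm (i), Adim (ii°), Bb (III), Cm (iv), Dm (v), Eb (VI), F (VII) — Bb major is indeed III.

G minor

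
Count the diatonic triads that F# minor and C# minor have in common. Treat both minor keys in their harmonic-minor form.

1

Diatonic triads of F# minor (harmonic minor): F#m (i), G#dim (ii°), Aaug (III+), Bm (iv), C# (V), D (VI), E#dim (vii°).
Diatonic triads of C# minor (harmonic minor): C#m (i), D#dim (ii°), Eaug (III+), F#m (iv), G# (V), A (VI), B#dim (vii°).
Matching root and quality in both lists: F#m.
That gives 1 common triad.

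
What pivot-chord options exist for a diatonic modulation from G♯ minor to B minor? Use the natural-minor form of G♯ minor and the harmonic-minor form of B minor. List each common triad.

A♯dim, F♯

Triads in G♯ minor (natural minor): G♯m (i), A♯dim (ii°), B (III), C♯m (iv), D♯m (v), E (VI), F♯ (VII).
Triads in B minor (harmonic minor): Bm (i), C♯dim (ii°), Daug (III+), Em (iv), F♯ (V), G (VI), A♯dim (vii°).
Shared triads with their functions: A♯dim (ii° in G♯ minor, vii° in B minor); F♯ (VII in G♯ minor, V in B minor).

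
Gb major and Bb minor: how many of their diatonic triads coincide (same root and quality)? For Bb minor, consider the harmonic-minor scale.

Diatonic triads of Gb major: Gb (I), Abm (ii), Bbm (iii), Cb (IV), Db (V), Ebm (vi), Fdim (vii°).
Diatonic triads of Bb minor (harmonic minor): Bbm (i), Cdim (ii°), Dbaug (III+), Ebm (iv), F (V), Gb (VI), Adim (vii°).
Matching root and quality in both lists: Gb, Bbm, Ebm.
That gives 3 common triads.

3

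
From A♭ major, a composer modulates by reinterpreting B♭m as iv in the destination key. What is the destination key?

F minor

The numeral iv denotes a minor triad on scale degree 4. With B♭ on degree 4, the tonic of the new key is F.
Degree 4 carries a minor triad in minor keys, so the destination is F minor.
Check: the diatonic triads of F minor (natural minor) are Fm (i), Gdim (ii°), A♭ (III), B♭m (iv), Cm (v), D♭ (VI), E♭ (VII) — B♭m is indeed iv.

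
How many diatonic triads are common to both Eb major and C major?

0

Diatonic triads of Eb major: Eb major (I), F minor (ii), G minor (iii), Ab major (IV), Bb major (V), C minor (vi), D diminished (vii°).
Diatonic triads of C major: C major (I), D minor (ii), E minor (iii), F major (IV), G major (V), A minor (vi), B diminished (vii°).
No triad has the same root and quality in both keys.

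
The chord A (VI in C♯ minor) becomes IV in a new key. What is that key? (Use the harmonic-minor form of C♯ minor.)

The numeral IV denotes a major triad on scale degree 4. With A on degree 4, the tonic of the new key is E.
Degree 4 carries a major triad in major keys, so the destination is E major.
Check: the diatonic triads of E major are E (I), F♯m (ii), G♯m (iii), A (IV), B (V), C♯m (vi), D♯dim (vii°) — A is indeed IV.

E major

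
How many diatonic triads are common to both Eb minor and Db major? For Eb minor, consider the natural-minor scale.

4

Diatonic triads of Eb minor (natural minor): Eb minor (i), F diminished (ii°), Gb major (III), Ab minor (iv), Bb minor (v), Cb major (VI), Db major (VII).
Diatonic triads of Db major: Db major (I), Eb minor (ii), F minor (iii), Gb major (IV), Ab major (V), Bb minor (vi), C diminished (vii°).
Matching root and quality in both lists: Eb minor, Gb major, Bb minor, Db major.
That gives 4 common triads.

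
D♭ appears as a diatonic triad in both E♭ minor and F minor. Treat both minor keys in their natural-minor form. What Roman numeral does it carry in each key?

The scale of E♭ minor (natural minor) is E♭ F G♭ A♭ B♭ C♭ D♭; D♭ is degree 7, and the triad built there (D♭-F-A♭) is major, so it is VII.
The scale of F minor (natural minor) is F G A♭ B♭ C D♭ E♭; D♭ is degree 6, and the triad built there (D♭-F-A♭) is major, so it is VI.

VII in E♭ minor; VI in F minor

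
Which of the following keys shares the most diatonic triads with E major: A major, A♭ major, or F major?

Triads of E major: E major (I), F♯ minor (ii), G♯ minor (iii), A major (IV), B major (V), C♯ minor (vi), D♯ diminished (vii°).
A major shares 4: E, F♯m, A, C♯m.
A♭ major shares 0: none.
F major shares 0: none.
The most common triads (4) are shared with A major.

A major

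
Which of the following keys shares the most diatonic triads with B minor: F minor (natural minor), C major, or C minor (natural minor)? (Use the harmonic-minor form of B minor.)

Triads of B minor (harmonic minor): B minor (i), C# diminished (ii°), D augmented (III+), E minor (iv), F# major (V), G major (VI), A# diminished (vii°).
F minor (natural minor) shares 0: none.
C major shares 2: Em, G.
C minor (natural minor) shares 0: none.
The most common triads (2) are shared with C major.

C major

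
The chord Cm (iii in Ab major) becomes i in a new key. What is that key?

C minor

The numeral i denotes a minor triad on scale degree 1. With C on degree 1, the tonic of the new key is C.
Degree 1 carries a minor triad in minor keys, so the destination is C minor.
Check: the diatonic triads of C minor (natural minor) are Cm (i), Ddim (ii°), Eb (III), Fm (iv), Gm (v), Ab (VI), Bb (VII) — Cm is indeed i.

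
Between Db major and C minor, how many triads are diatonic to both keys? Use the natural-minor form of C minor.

Diatonic triads of Db major: Db (I), Ebm (ii), Fm (iii), Gb (IV), Ab (V), Bbm (vi), Cdim (vii°).
Diatonic triads of C minor (natural minor): Cm (i), Ddim (ii°), Eb (III), Fm (iv), Gm (v), Ab (VI), Bb (VII).
Matching root and quality in both lists: Fm, Ab.
That gives 2 common triads.

2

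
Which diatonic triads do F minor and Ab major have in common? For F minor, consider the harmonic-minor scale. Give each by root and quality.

Triads in F minor (harmonic minor): Fm (i), Gdim (ii°), Abaug (III+), Bbm (iv), C (V), Db (VI), Edim (vii°).
Triads in Ab major: Ab (I), Bbm (ii), Cm (iii), Db (IV), Eb (V), Fm (vi), Gdim (vii°).
Shared triads with their functions: Fm (i in F minor, vi in Ab major); Gdim (ii° in F minor, vii° in Ab major); Bbm (iv in F minor, ii in Ab major); Db (VI in F minor, IV in Ab major).

Fm, Gdim, Bbm, Db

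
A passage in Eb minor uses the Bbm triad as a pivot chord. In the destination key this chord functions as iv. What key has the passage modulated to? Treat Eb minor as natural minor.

F minor

The numeral iv denotes a minor triad on scale degree 4. With Bb on degree 4, the tonic of the new key is F.
Degree 4 carries a minor triad in minor keys, so the destination is F minor.
Check: the diatonic triads of F minor (natural minor) are Fm (i), Gdim (ii°), Ab (III), Bbm (iv), Cm (v), Db (VI), Eb (VII) — Bbm is indeed iv.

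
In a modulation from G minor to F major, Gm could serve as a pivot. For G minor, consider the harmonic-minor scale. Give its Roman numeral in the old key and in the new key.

The scale of G minor (harmonic minor) is G A Bb C D Eb F#; G is degree 1, and the triad built there (G-Bb-D) is minor, so it is i.
The scale of F major is F G A Bb C D E; G is degree 2, and the triad built there (G-Bb-D) is minor, so it is ii.

i in G minor; ii in F major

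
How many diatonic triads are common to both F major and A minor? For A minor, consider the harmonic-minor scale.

3

Diatonic triads of F major: F major (I), G minor (ii), A minor (iii), Bb major (IV), C major (V), D minor (vi), E diminished (vii°).
Diatonic triads of A minor (harmonic minor): A minor (i), B diminished (ii°), C augmented (III+), D minor (iv), E major (V), F major (VI), G# diminished (vii°).
Matching root and quality in both lists: F major, A minor, D minor.
That gives 3 common triads.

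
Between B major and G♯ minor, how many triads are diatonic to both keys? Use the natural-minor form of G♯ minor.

Diatonic triads of B major: B major (I), C♯ minor (ii), D♯ minor (iii), E major (IV), F♯ major (V), G♯ minor (vi), A♯ diminished (vii°).
Diatonic triads of G♯ minor (natural minor): G♯ minor (i), A♯ diminished (ii°), B major (III), C♯ minor (iv), D♯ minor (v), E major (VI), F♯ major (VII).
Matching root and quality in both lists: B major, C♯ minor, D♯ minor, E major, F♯ major, G♯ minor, A♯ diminished.
That gives 7 common triads.

7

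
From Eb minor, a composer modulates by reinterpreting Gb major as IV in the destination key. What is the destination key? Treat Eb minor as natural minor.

Db major

The numeral IV denotes a major triad on scale degree 4. With Gb on degree 4, the tonic of the new key is Db.
Degree 4 carries a major triad in major keys, so the destination is Db major.
Check: the diatonic triads of Db major are Db (I), Ebm (ii), Fm (iii), Gb (IV), Ab (V), Bbm (vi), Cdim (vii°) — Gb major is indeed IV.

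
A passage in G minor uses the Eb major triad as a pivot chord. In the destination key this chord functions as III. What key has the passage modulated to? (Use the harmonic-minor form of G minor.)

The numeral III denotes a major triad on scale degree 3. With Eb on degree 3, the tonic of the new key is C.
Degree 3 carries a major triad in natural-minor keys, so the destination is C minor.
Check: the diatonic triads of C minor (natural minor) are Cm (i), Ddim (ii°), Eb (III), Fm (iv), Gm (v), Ab (VI), Bb (VII) — Eb major is indeed III.

C minor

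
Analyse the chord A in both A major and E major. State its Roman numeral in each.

I in A major; IV in E major

The scale of A major is A B C# D E F# G#; A is degree 1, and the triad built there (A-C#-E) is major, so it is I.
The scale of E major is E F# G# A B C# D#; A is degree 4, and the triad built there (A-C#-E) is major, so it is IV.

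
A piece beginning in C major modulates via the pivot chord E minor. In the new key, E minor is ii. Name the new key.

D major

The numeral ii denotes a minor triad on scale degree 2. With E on degree 2, the tonic of the new key is D.
Degree 2 carries a minor triad in major keys, so the destination is D major.
Check: the diatonic triads of D major are D (I), Em (ii), F♯m (iii), G (IV), A (V), Bm (vi), C♯dim (vii°) — E minor is indeed ii.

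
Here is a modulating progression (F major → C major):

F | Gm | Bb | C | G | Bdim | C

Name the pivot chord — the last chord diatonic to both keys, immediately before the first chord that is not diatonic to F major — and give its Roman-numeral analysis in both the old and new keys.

Chords diatonic to F major: F, Gm, Am, Bb, C, Dm, Edim.
Reading the progression, the first chord not in that set is G, so the modulation leaves F major there.
The chord immediately before G is C, which is diatonic to both keys: V in F major and I in C major.

C — V in F major, I in C major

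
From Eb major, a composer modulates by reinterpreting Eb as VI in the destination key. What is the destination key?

The numeral VI denotes a major triad on scale degree 6. With Eb on degree 6, the tonic of the new key is G.
Degree 6 carries a major triad in minor keys, so the destination is G minor.
Check: the diatonic triads of G minor (natural minor) are Gm (i), Adim (ii°), Bb (III), Cm (iv), Dm (v), Eb (VI), F (VII) — Eb is indeed VI.

G minor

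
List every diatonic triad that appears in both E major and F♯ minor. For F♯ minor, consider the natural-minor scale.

E, F♯m, A, C♯m

Triads in E major: E (I), F♯m (ii), G♯m (iii), A (IV), B (V), C♯m (vi), D♯dim (vii°).
Triads in F♯ minor (natural minor): F♯m (i), G♯dim (ii°), A (III), Bm (iv), C♯m (v), D (VI), E (VII).
Shared triads with their functions: E (I in E major, VII in F♯ minor); F♯m (ii in E major, i in F♯ minor); A (IV in E major, III in F♯ minor); C♯m (vi in E major, v in F♯ minor).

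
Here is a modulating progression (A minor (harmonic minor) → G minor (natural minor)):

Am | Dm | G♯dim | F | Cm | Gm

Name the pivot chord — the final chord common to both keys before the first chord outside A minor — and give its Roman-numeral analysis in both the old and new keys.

Chords diatonic to A minor: Am, Bdim, Caug, Dm, E, F, G♯dim.
Reading the progression, the first chord not in that set is Cm, so the modulation leaves A minor there.
The chord immediately before Cm is F, which is diatonic to both keys: VI in A minor and VII in G minor.

F — VI in A minor, VII in G minor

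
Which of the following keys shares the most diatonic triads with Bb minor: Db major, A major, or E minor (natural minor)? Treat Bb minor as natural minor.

Db major

Triads of Bb minor (natural minor): Bbm (i), Cdim (ii°), Db (III), Ebm (iv), Fm (v), Gb (VI), Ab (VII).
Db major shares 7: Bbm, Cdim, Db, Ebm, Fm, Gb, Ab.
A major shares 0: none.
E minor (natural minor) shares 0: none.
The most common triads (7) are shared with Db major.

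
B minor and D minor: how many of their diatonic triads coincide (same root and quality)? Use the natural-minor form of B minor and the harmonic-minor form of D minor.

Diatonic triads of B minor (natural minor): B minor (i), C# diminished (ii°), D major (III), E minor (iv), F# minor (v), G major (VI), A major (VII).
Diatonic triads of D minor (harmonic minor): D minor (i), E diminished (ii°), F augmented (III+), G minor (iv), A major (V), Bb major (VI), C# diminished (vii°).
Matching root and quality in both lists: C# diminished, A major.
That gives 2 common triads.

2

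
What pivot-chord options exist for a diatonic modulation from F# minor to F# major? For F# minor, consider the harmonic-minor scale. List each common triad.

C#, E#dim

Triads in F# minor (harmonic minor): F# minor (i), G# diminished (ii°), A augmented (III+), B minor (iv), C# major (V), D major (VI), E# diminished (vii°).
Triads in F# major: F# major (I), G# minor (ii), A# minor (iii), B major (IV), C# major (V), D# minor (vi), E# diminished (vii°).
Shared triads with their functions: C# major (V in F# minor, V in F# major); E# diminished (vii° in F# minor, vii° in F# major).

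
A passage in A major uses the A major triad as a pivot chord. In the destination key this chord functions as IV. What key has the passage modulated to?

E major

The numeral IV denotes a major triad on scale degree 4. With A on degree 4, the tonic of the new key is E.
Degree 4 carries a major triad in major keys, so the destination is E major.
Check: the diatonic triads of E major are E (I), F♯m (ii), G♯m (iii), A (IV), B (V), C♯m (vi), D♯dim (vii°) — A major is indeed IV.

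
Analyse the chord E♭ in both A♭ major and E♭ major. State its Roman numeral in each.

V in A♭ major; I in E♭ major

The scale of A♭ major is A♭ B♭ C D♭ E♭ F G; E♭ is degree 5, and the triad built there (E♭-G-B♭) is major, so it is V.
The scale of E♭ major is E♭ F G A♭ B♭ C D; E♭ is degree 1, and the triad built there (E♭-G-B♭) is major, so it is I.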